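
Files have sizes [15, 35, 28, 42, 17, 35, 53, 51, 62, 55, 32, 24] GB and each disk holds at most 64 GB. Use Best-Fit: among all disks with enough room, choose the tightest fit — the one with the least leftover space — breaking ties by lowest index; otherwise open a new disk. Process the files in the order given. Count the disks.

8 disks

disk 1: place 15 GB, 49 GB left
disk 1: place 35 GB, 14 GB left
disk 2: place 28 GB, 36 GB left
disk 3: place 42 GB, 22 GB left
disk 3: place 17 GB, 5 GB left
disk 2: place 35 GB, 1 GB left
disk 4: place 53 GB, 11 GB left
disk 5: place 51 GB, 13 GB left
disk 6: place 62 GB, 2 GB left
disk 7: place 55 GB, 9 GB left
disk 8: place 32 GB, 32 GB left
disk 8: place 24 GB, 8 GB left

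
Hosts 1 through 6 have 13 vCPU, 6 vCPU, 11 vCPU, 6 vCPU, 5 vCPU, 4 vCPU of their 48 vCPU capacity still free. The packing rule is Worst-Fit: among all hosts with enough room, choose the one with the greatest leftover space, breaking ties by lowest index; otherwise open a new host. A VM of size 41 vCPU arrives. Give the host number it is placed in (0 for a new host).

0

No host has ≥ 41 vCPU free, so a new host is opened.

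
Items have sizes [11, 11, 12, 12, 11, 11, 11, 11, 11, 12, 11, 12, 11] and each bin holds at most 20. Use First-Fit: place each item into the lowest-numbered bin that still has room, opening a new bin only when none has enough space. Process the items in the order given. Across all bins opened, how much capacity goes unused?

113

bin 1: place 11, 9 left
bin 2: place 11, 9 left
bin 3: place 12, 8 left
bin 4: place 12, 8 left
bin 5: place 11, 9 left
bin 6: place 11, 9 left
bin 7: place 11, 9 left
bin 8: place 11, 9 left
bin 9: place 11, 9 left
bin 10: place 12, 8 left
bin 11: place 11, 9 left
bin 12: place 12, 8 left
bin 13: place 11, 9 left
13 bins × 20 = 260; used 147; unused 113.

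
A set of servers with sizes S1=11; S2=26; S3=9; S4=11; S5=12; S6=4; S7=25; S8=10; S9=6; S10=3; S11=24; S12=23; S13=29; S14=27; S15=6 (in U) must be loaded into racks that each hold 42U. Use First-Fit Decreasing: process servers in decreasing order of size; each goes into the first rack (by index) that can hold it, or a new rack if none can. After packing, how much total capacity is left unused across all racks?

26

Sorted descending: 29, 27, 26, 25, 24, 23, 12, 11, 11, 10, 9, 6, 6, 4, 3.
29U → rack 1 (remaining 13U)
27U → rack 2 (remaining 15U)
26U → rack 3 (remaining 16U)
25U → rack 4 (remaining 17U)
24U → rack 5 (remaining 18U)
23U → rack 6 (remaining 19U)
12U → rack 1 (remaining 1U)
11U → rack 2 (remaining 4U)
11U → rack 3 (remaining 5U)
10U → rack 4 (remaining 7U)
9U → rack 5 (remaining 9U)
6U → rack 4 (remaining 1U)
6U → rack 5 (remaining 3U)
4U → rack 2 (remaining 0U)
3U → rack 3 (remaining 2U)
6 racks × 42U = 252U; used 226U; unused 26U.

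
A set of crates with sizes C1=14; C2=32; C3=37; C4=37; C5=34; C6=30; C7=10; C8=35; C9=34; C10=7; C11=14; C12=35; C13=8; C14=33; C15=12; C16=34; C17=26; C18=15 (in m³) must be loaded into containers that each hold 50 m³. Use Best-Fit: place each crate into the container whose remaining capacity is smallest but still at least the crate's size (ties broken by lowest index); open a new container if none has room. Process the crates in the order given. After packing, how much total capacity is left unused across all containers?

Put C1 (14 m³) in container 1; 36 m³ remain.
Put C2 (32 m³) in container 1; 4 m³ remain.
Put C3 (37 m³) in container 2; 13 m³ remain.
Put C4 (37 m³) in container 3; 13 m³ remain.
Put C5 (34 m³) in container 4; 16 m³ remain.
Put C6 (30 m³) in container 5; 20 m³ remain.
Put C7 (10 m³) in container 2; 3 m³ remain.
Put C8 (35 m³) in container 6; 15 m³ remain.
Put C9 (34 m³) in container 7; 16 m³ remain.
Put C10 (7 m³) in container 3; 6 m³ remain.
Put C11 (14 m³) in container 6; 1 m³ remain.
Put C12 (35 m³) in container 8; 15 m³ remain.
Put C13 (8 m³) in container 8; 7 m³ remain.
Put C14 (33 m³) in container 9; 17 m³ remain.
Put C15 (12 m³) in container 4; 4 m³ remain.
Put C16 (34 m³) in container 10; 16 m³ remain.
Put C17 (26 m³) in container 11; 24 m³ remain.
Put C18 (15 m³) in container 7; 1 m³ remain.
11 containers × 50 m³ = 550 m³; used 447 m³; unused 103 m³.

103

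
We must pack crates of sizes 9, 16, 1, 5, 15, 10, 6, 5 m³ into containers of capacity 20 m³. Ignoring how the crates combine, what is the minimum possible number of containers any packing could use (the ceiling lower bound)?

4

Total size = 9 + 16 + 1 + 5 + 15 + 10 + 6 + 5 = 67 m³.
⌈67 / 20⌉ = 4.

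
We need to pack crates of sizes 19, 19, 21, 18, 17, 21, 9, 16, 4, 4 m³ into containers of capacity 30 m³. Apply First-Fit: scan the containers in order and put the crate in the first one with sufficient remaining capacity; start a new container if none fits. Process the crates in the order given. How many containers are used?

7

container 1: place 19 m³, 11 m³ left
container 2: place 19 m³, 11 m³ left
container 3: place 21 m³, 9 m³ left
container 4: place 18 m³, 12 m³ left
container 5: place 17 m³, 13 m³ left
container 6: place 21 m³, 9 m³ left
container 1: place 9 m³, 2 m³ left
container 7: place 16 m³, 14 m³ left
container 2: place 4 m³, 7 m³ left
container 2: place 4 m³, 3 m³ left
Final containers: [19,9] [19,4,4] [21] [18] [17] [21] [16].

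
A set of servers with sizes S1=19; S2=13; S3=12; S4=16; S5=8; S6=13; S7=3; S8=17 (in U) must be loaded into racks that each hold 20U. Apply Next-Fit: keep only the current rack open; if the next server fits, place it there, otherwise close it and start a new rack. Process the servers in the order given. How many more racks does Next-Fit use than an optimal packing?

Next-Fit: [19] [13] [12] [16] [8] [13,3] [17] → 7 racks.
Total size 101U; any packing needs at least ⌈101/20⌉ = 6 racks.
An optimal packing achieves that bound: [19] [17,3] [16] [13] [13] [12,8] → 6 racks.
Excess: 7 − 6 = 1.

1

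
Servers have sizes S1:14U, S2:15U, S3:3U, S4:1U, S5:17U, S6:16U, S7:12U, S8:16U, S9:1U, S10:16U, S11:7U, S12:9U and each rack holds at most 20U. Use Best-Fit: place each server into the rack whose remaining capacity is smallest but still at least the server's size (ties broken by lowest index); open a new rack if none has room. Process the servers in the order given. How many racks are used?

8

S1 (14U) → rack 1 (remaining 6U)
S2 (15U) → rack 2 (remaining 5U)
S3 (3U) → rack 2 (remaining 2U)
S4 (1U) → rack 2 (remaining 1U)
S5 (17U) → rack 3 (remaining 3U)
S6 (16U) → rack 4 (remaining 4U)
S7 (12U) → rack 5 (remaining 8U)
S8 (16U) → rack 6 (remaining 4U)
S9 (1U) → rack 2 (remaining 0U)
S10 (16U) → rack 7 (remaining 4U)
S11 (7U) → rack 5 (remaining 1U)
S12 (9U) → rack 8 (remaining 11U)
Final racks: [14] [15,3,1,1] [17] [16] [12,7] [16] [16] [9].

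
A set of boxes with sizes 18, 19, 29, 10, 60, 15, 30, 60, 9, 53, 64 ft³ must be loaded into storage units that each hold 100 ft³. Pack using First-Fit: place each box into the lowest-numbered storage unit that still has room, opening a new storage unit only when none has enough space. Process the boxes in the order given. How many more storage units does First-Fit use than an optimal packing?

1

First-Fit: [18,19,29,10,15,9] [60,30] [60] [53] [64] → 5 storage units.
Total size 367 ft³; any packing needs at least ⌈367/100⌉ = 4 storage units.
An optimal packing achieves that bound: [64,30] [60,29,10] [60,19,18] [53,15,9] → 4 storage units.
Excess: 5 − 4 = 1.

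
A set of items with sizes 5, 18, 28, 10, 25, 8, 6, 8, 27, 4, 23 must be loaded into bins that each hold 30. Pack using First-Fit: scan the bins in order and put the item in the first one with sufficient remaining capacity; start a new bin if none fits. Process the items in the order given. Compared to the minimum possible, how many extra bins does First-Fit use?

0

First-Fit: [5,18,6] [28] [10,8,8,4] [25] [27] [23] → 6 bins.
Total size 162; any packing needs at least ⌈162/30⌉ = 6 bins.
So 6 is already optimal.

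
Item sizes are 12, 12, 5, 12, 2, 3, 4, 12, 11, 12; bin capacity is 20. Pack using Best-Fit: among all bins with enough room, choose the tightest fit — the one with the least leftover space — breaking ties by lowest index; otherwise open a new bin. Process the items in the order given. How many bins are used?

6

bin 1: place 12, 8 left
bin 2: place 12, 8 left
bin 1: place 5, 3 left
bin 3: place 12, 8 left
bin 1: place 2, 1 left
bin 2: place 3, 5 left
bin 2: place 4, 1 left
bin 4: place 12, 8 left
bin 5: place 11, 9 left
bin 6: place 12, 8 left
Final bins: [12,5,2] [12,3,4] [12] [12] [11] [12].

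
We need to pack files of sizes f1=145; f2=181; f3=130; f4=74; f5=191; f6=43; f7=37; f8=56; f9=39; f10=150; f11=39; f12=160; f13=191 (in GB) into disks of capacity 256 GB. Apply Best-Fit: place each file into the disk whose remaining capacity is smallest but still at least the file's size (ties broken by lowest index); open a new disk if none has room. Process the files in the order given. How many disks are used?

Put f1 (145 GB) in disk 1; 111 GB remain.
Put f2 (181 GB) in disk 2; 75 GB remain.
Put f3 (130 GB) in disk 3; 126 GB remain.
Put f4 (74 GB) in disk 2; 1 GB remain.
Put f5 (191 GB) in disk 4; 65 GB remain.
Put f6 (43 GB) in disk 4; 22 GB remain.
Put f7 (37 GB) in disk 1; 74 GB remain.
Put f8 (56 GB) in disk 1; 18 GB remain.
Put f9 (39 GB) in disk 3; 87 GB remain.
Put f10 (150 GB) in disk 5; 106 GB remain.
Put f11 (39 GB) in disk 3; 48 GB remain.
Put f12 (160 GB) in disk 6; 96 GB remain.
Put f13 (191 GB) in disk 7; 65 GB remain.
Final disks: [145,37,56] [181,74] [130,39,39] [191,43] [150] [160] [191].

7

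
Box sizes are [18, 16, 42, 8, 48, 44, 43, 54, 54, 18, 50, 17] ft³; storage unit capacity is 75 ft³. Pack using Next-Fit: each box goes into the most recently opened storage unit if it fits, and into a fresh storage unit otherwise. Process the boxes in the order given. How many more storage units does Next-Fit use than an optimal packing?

1

Next-Fit: [18,16] [42,8] [48] [44] [43] [54] [54,18] [50,17] → 8 storage units.
7 boxes exceed 37.5 ft³ (half the capacity), and no two of those can share a storage unit, so at least 7 storage units are needed.
An optimal packing achieves that bound: [54,18] [54,18] [50,17,8] [48,16] [44] [43] [42] → 7 storage units.
Excess: 8 − 7 = 1.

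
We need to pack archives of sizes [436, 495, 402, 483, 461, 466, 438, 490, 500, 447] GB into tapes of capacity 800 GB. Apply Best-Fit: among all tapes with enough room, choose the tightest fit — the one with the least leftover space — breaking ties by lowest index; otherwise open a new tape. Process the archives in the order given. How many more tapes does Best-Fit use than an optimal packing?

Best-Fit: [436] [495] [402] [483] [461] [466] [438] [490] [500] [447] → 10 tapes.
10 archives exceed 400 GB (half the capacity), and no two of those can share a tape, so at least 10 tapes are needed.
So 10 is already optimal.

0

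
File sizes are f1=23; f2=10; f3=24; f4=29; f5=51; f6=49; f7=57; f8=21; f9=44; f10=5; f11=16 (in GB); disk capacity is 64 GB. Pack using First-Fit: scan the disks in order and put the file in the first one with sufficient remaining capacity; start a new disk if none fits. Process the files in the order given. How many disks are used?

disk 1: place f1 (23 GB), 41 GB left
disk 1: place f2 (10 GB), 31 GB left
disk 1: place f3 (24 GB), 7 GB left
disk 2: place f4 (29 GB), 35 GB left
disk 3: place f5 (51 GB), 13 GB left
disk 4: place f6 (49 GB), 15 GB left
disk 5: place f7 (57 GB), 7 GB left
disk 2: place f8 (21 GB), 14 GB left
disk 6: place f9 (44 GB), 20 GB left
disk 1: place f10 (5 GB), 2 GB left
disk 6: place f11 (16 GB), 4 GB left

6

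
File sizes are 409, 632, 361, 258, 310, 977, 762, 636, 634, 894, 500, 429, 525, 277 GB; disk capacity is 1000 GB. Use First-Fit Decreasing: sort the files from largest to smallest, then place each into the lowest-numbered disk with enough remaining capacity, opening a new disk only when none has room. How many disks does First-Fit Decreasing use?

Sorted descending: 977, 894, 762, 636, 634, 632, 525, 500, 429, 409, 361, 310, 277, 258.
977 GB → disk 1 (remaining 23 GB)
894 GB → disk 2 (remaining 106 GB)
762 GB → disk 3 (remaining 238 GB)
636 GB → disk 4 (remaining 364 GB)
634 GB → disk 5 (remaining 366 GB)
632 GB → disk 6 (remaining 368 GB)
525 GB → disk 7 (remaining 475 GB)
500 GB → disk 8 (remaining 500 GB)
429 GB → disk 7 (remaining 46 GB)
409 GB → disk 8 (remaining 91 GB)
361 GB → disk 4 (remaining 3 GB)
310 GB → disk 5 (remaining 56 GB)
277 GB → disk 6 (remaining 91 GB)
258 GB → disk 9 (remaining 742 GB)

9 disks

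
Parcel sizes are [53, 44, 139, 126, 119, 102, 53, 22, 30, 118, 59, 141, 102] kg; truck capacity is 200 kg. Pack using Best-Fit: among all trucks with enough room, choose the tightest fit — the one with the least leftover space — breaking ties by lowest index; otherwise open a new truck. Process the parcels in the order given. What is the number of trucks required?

7 trucks

Put 53 kg in truck 1; 147 kg remain.
Put 44 kg in truck 1; 103 kg remain.
Put 139 kg in truck 2; 61 kg remain.
Put 126 kg in truck 3; 74 kg remain.
Put 119 kg in truck 4; 81 kg remain.
Put 102 kg in truck 1; 1 kg remain.
Put 53 kg in truck 2; 8 kg remain.
Put 22 kg in truck 3; 52 kg remain.
Put 30 kg in truck 3; 22 kg remain.
Put 118 kg in truck 5; 82 kg remain.
Put 59 kg in truck 4; 22 kg remain.
Put 141 kg in truck 6; 59 kg remain.
Put 102 kg in truck 7; 98 kg remain.
Final trucks: [53,44,102] [139,53] [126,22,30] [119,59] [118] [141] [102].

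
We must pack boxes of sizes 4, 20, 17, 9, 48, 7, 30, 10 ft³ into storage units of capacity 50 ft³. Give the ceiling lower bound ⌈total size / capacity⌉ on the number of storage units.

3 storage units

Total size = 4 + 20 + 17 + 9 + 48 + 7 + 30 + 10 = 145 ft³.
⌈145 / 50⌉ = 3.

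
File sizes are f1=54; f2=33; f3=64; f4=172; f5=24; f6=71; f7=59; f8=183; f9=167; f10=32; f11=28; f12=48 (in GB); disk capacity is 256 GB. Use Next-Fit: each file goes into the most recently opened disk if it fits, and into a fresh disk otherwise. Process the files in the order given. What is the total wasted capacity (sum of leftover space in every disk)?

Put f1 (54 GB) in disk 1; 202 GB remain.
Put f2 (33 GB) in disk 1; 169 GB remain.
Put f3 (64 GB) in disk 1; 105 GB remain.
Put f4 (172 GB) in disk 2; 84 GB remain.
Put f5 (24 GB) in disk 2; 60 GB remain.
Put f6 (71 GB) in disk 3; 185 GB remain.
Put f7 (59 GB) in disk 3; 126 GB remain.
Put f8 (183 GB) in disk 4; 73 GB remain.
Put f9 (167 GB) in disk 5; 89 GB remain.
Put f10 (32 GB) in disk 5; 57 GB remain.
Put f11 (28 GB) in disk 5; 29 GB remain.
Put f12 (48 GB) in disk 6; 208 GB remain.
6 disks × 256 GB = 1536 GB; used 935 GB; unused 601 GB.

601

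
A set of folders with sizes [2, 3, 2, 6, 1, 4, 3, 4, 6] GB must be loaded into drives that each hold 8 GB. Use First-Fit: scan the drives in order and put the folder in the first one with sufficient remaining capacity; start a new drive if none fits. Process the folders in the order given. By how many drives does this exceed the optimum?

1

First-Fit: [2,3,2,1] [6] [4,3] [4] [6] → 5 drives.
Total size 31 GB; any packing needs at least ⌈31/8⌉ = 4 drives.
An optimal packing achieves that bound: [6,2] [6,2] [4,4] [3,3,1] → 4 drives.
Excess: 5 − 4 = 1.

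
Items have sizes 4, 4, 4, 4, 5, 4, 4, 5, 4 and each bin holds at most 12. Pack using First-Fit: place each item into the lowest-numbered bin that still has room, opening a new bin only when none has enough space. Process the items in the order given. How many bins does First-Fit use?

bin 1: place 4, 8 left
bin 1: place 4, 4 left
bin 1: place 4, 0 left
bin 2: place 4, 8 left
bin 2: place 5, 3 left
bin 3: place 4, 8 left
bin 3: place 4, 4 left
bin 4: place 5, 7 left
bin 3: place 4, 0 left

4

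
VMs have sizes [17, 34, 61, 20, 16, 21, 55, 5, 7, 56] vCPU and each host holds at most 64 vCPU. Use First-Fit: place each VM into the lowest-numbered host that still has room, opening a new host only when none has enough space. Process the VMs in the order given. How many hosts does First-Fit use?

5

host 1: place 17 vCPU, 47 vCPU left
host 1: place 34 vCPU, 13 vCPU left
host 2: place 61 vCPU, 3 vCPU left
host 3: place 20 vCPU, 44 vCPU left
host 3: place 16 vCPU, 28 vCPU left
host 3: place 21 vCPU, 7 vCPU left
host 4: place 55 vCPU, 9 vCPU left
host 1: place 5 vCPU, 8 vCPU left
host 1: place 7 vCPU, 1 vCPU left
host 5: place 56 vCPU, 8 vCPU left
Final hosts: [17,34,5,7] [61] [20,16,21] [55] [56].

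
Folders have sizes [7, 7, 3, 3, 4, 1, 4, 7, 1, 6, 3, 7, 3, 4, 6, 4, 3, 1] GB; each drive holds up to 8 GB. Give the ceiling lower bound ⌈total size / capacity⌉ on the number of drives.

Total size = 7 + 7 + 3 + 3 + 4 + 1 + 4 + 7 + 1 + 6 + 3 + 7 + 3 + 4 + 6 + 4 + 3 + 1 = 74 GB.
⌈74 / 8⌉ = 10.

10 drives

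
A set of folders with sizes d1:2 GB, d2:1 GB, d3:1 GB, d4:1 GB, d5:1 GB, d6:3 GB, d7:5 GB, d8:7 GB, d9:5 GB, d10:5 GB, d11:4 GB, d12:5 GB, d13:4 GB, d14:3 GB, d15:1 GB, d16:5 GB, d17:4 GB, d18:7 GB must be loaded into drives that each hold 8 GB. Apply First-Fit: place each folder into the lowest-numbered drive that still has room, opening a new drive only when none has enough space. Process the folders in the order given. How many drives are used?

10 drives

drive 1: place d1 (2 GB), 6 GB left
drive 1: place d2 (1 GB), 5 GB left
drive 1: place d3 (1 GB), 4 GB left
drive 1: place d4 (1 GB), 3 GB left
drive 1: place d5 (1 GB), 2 GB left
drive 2: place d6 (3 GB), 5 GB left
drive 2: place d7 (5 GB), 0 GB left
drive 3: place d8 (7 GB), 1 GB left
drive 4: place d9 (5 GB), 3 GB left
drive 5: place d10 (5 GB), 3 GB left
drive 6: place d11 (4 GB), 4 GB left
drive 7: place d12 (5 GB), 3 GB left
drive 6: place d13 (4 GB), 0 GB left
drive 4: place d14 (3 GB), 0 GB left
drive 1: place d15 (1 GB), 1 GB left
drive 8: place d16 (5 GB), 3 GB left
drive 9: place d17 (4 GB), 4 GB left
drive 10: place d18 (7 GB), 1 GB left
Final drives: [2,1,1,1,1,1] [3,5] [7] [5,3] [5] [4,4] [5] [5] [4] [7].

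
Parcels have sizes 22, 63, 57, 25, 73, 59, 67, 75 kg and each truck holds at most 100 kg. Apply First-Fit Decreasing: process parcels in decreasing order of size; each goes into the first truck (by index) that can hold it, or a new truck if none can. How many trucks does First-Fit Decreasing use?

6

Sorted descending: 75, 73, 67, 63, 59, 57, 25, 22.
truck 1: place 75 kg, 25 kg left
truck 2: place 73 kg, 27 kg left
truck 3: place 67 kg, 33 kg left
truck 4: place 63 kg, 37 kg left
truck 5: place 59 kg, 41 kg left
truck 6: place 57 kg, 43 kg left
truck 1: place 25 kg, 0 kg left
truck 2: place 22 kg, 5 kg left
Final trucks: [75,25] [73,22] [67] [63] [59] [57].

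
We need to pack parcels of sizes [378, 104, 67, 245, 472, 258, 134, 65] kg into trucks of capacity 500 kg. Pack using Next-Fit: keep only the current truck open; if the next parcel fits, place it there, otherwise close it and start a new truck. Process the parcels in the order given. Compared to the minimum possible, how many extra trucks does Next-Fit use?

0

Next-Fit: [378,104] [67,245] [472] [258,134,65] → 4 trucks.
Total size 1723 kg; any packing needs at least ⌈1723/500⌉ = 4 trucks.
So 4 is already optimal.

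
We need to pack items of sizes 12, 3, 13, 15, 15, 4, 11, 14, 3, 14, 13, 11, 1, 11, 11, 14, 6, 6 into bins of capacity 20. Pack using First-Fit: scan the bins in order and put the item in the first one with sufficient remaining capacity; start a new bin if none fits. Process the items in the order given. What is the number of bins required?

12 bins

bin 1: place 12, 8 left
bin 1: place 3, 5 left
bin 2: place 13, 7 left
bin 3: place 15, 5 left
bin 4: place 15, 5 left
bin 1: place 4, 1 left
bin 5: place 11, 9 left
bin 6: place 14, 6 left
bin 2: place 3, 4 left
bin 7: place 14, 6 left
bin 8: place 13, 7 left
bin 9: place 11, 9 left
bin 1: place 1, 0 left
bin 10: place 11, 9 left
bin 11: place 11, 9 left
bin 12: place 14, 6 left
bin 5: place 6, 3 left
bin 6: place 6, 0 left
Final bins: [12,3,4,1] [13,3] [15] [15] [11,6] [14,6] [14] [13] [11] [11] [11] [14].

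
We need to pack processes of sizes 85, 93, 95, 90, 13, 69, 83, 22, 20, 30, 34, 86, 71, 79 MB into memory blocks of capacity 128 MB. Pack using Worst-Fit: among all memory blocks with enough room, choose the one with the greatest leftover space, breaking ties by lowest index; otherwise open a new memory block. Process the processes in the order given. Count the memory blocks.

Put 85 MB in memory block 1; 43 MB remain.
Put 93 MB in memory block 2; 35 MB remain.
Put 95 MB in memory block 3; 33 MB remain.
Put 90 MB in memory block 4; 38 MB remain.
Put 13 MB in memory block 1; 30 MB remain.
Put 69 MB in memory block 5; 59 MB remain.
Put 83 MB in memory block 6; 45 MB remain.
Put 22 MB in memory block 5; 37 MB remain.
Put 20 MB in memory block 6; 25 MB remain.
Put 30 MB in memory block 4; 8 MB remain.
Put 34 MB in memory block 5; 3 MB remain.
Put 86 MB in memory block 7; 42 MB remain.
Put 71 MB in memory block 8; 57 MB remain.
Put 79 MB in memory block 9; 49 MB remain.

9 memory blocks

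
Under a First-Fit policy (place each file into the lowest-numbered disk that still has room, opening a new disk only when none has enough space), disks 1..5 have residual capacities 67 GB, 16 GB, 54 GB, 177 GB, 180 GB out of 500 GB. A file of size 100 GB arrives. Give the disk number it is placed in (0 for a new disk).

Disks with room: disk 4 (177 GB), disk 5 (180 GB).
The first with room is disk 4.

4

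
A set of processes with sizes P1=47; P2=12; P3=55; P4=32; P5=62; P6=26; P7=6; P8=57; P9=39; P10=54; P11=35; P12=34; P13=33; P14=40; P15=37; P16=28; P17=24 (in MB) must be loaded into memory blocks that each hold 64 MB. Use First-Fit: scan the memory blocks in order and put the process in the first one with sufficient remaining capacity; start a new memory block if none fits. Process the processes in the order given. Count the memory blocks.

12

P1 (47 MB) → memory block 1 (remaining 17 MB)
P2 (12 MB) → memory block 1 (remaining 5 MB)
P3 (55 MB) → memory block 2 (remaining 9 MB)
P4 (32 MB) → memory block 3 (remaining 32 MB)
P5 (62 MB) → memory block 4 (remaining 2 MB)
P6 (26 MB) → memory block 3 (remaining 6 MB)
P7 (6 MB) → memory block 2 (remaining 3 MB)
P8 (57 MB) → memory block 5 (remaining 7 MB)
P9 (39 MB) → memory block 6 (remaining 25 MB)
P10 (54 MB) → memory block 7 (remaining 10 MB)
P11 (35 MB) → memory block 8 (remaining 29 MB)
P12 (34 MB) → memory block 9 (remaining 30 MB)
P13 (33 MB) → memory block 10 (remaining 31 MB)
P14 (40 MB) → memory block 11 (remaining 24 MB)
P15 (37 MB) → memory block 12 (remaining 27 MB)
P16 (28 MB) → memory block 8 (remaining 1 MB)
P17 (24 MB) → memory block 6 (remaining 1 MB)
Final memory blocks: [47,12] [55,6] [32,26] [62] [57] [39,24] [54] [35,28] [34] [33] [40] [37].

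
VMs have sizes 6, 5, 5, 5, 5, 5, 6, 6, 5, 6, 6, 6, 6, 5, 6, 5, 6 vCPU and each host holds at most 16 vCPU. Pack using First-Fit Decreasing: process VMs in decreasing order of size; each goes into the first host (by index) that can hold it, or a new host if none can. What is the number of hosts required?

Sorted descending: 6, 6, 6, 6, 6, 6, 6, 6, 6, 5, 5, 5, 5, 5, 5, 5, 5.
Put 6 vCPU in host 1; 10 vCPU remain.
Put 6 vCPU in host 1; 4 vCPU remain.
Put 6 vCPU in host 2; 10 vCPU remain.
Put 6 vCPU in host 2; 4 vCPU remain.
Put 6 vCPU in host 3; 10 vCPU remain.
Put 6 vCPU in host 3; 4 vCPU remain.
Put 6 vCPU in host 4; 10 vCPU remain.
Put 6 vCPU in host 4; 4 vCPU remain.
Put 6 vCPU in host 5; 10 vCPU remain.
Put 5 vCPU in host 5; 5 vCPU remain.
Put 5 vCPU in host 5; 0 vCPU remain.
Put 5 vCPU in host 6; 11 vCPU remain.
Put 5 vCPU in host 6; 6 vCPU remain.
Put 5 vCPU in host 6; 1 vCPU remain.
Put 5 vCPU in host 7; 11 vCPU remain.
Put 5 vCPU in host 7; 6 vCPU remain.
Put 5 vCPU in host 7; 1 vCPU remain.
Final hosts: [6,6] [6,6] [6,6] [6,6] [6,5,5] [5,5,5] [5,5,5].

7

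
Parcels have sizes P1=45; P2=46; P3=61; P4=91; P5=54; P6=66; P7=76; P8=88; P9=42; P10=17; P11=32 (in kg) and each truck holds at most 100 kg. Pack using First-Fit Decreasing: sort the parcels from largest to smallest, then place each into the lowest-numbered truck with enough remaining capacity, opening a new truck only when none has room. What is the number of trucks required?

7 trucks

Sorted descending: 91, 88, 76, 66, 61, 54, 46, 45, 42, 32, 17.
91 kg → truck 1 (remaining 9 kg)
88 kg → truck 2 (remaining 12 kg)
76 kg → truck 3 (remaining 24 kg)
66 kg → truck 4 (remaining 34 kg)
61 kg → truck 5 (remaining 39 kg)
54 kg → truck 6 (remaining 46 kg)
46 kg → truck 6 (remaining 0 kg)
45 kg → truck 7 (remaining 55 kg)
42 kg → truck 7 (remaining 13 kg)
32 kg → truck 4 (remaining 2 kg)
17 kg → truck 3 (remaining 7 kg)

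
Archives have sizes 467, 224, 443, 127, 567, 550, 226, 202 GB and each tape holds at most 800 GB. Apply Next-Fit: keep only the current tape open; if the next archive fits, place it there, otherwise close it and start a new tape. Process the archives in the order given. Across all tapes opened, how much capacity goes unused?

1194

467 GB → tape 1 (remaining 333 GB)
224 GB → tape 1 (remaining 109 GB)
443 GB → tape 2 (remaining 357 GB)
127 GB → tape 2 (remaining 230 GB)
567 GB → tape 3 (remaining 233 GB)
550 GB → tape 4 (remaining 250 GB)
226 GB → tape 4 (remaining 24 GB)
202 GB → tape 5 (remaining 598 GB)
5 tapes × 800 GB = 4000 GB; used 2806 GB; unused 1194 GB.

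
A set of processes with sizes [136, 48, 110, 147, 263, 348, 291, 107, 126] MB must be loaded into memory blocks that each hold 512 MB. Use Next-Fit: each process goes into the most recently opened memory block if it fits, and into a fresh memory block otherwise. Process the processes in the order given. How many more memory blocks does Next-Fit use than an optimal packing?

1

Next-Fit: [136,48,110,147] [263] [348] [291,107] [126] → 5 memory blocks.
Total size 1576 MB; any packing needs at least ⌈1576/512⌉ = 4 memory blocks.
An optimal packing achieves that bound: [348,147] [291,136,48] [263,126,110] [107] → 4 memory blocks.
Excess: 5 − 4 = 1.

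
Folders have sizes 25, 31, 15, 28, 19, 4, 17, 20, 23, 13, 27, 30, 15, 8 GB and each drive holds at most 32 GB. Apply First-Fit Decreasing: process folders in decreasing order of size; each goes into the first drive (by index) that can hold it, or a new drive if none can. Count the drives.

10 drives

Sorted descending: 31, 30, 28, 27, 25, 23, 20, 19, 17, 15, 15, 13, 8, 4.
Put 31 GB in drive 1; 1 GB remain.
Put 30 GB in drive 2; 2 GB remain.
Put 28 GB in drive 3; 4 GB remain.
Put 27 GB in drive 4; 5 GB remain.
Put 25 GB in drive 5; 7 GB remain.
Put 23 GB in drive 6; 9 GB remain.
Put 20 GB in drive 7; 12 GB remain.
Put 19 GB in drive 8; 13 GB remain.
Put 17 GB in drive 9; 15 GB remain.
Put 15 GB in drive 9; 0 GB remain.
Put 15 GB in drive 10; 17 GB remain.
Put 13 GB in drive 8; 0 GB remain.
Put 8 GB in drive 6; 1 GB remain.
Put 4 GB in drive 3; 0 GB remain.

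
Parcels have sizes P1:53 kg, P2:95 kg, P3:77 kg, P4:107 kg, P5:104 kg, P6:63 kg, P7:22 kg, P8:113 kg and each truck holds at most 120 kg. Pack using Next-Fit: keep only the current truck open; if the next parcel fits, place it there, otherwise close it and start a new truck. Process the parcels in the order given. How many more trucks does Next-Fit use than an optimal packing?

Next-Fit: [53] [95] [77] [107] [104] [63,22] [113] → 7 trucks.
Total size 634 kg; any packing needs at least ⌈634/120⌉ = 6 trucks.
An optimal packing achieves that bound: [113] [107] [104] [95,22] [77] [63,53] → 6 trucks.
Excess: 7 − 6 = 1.

1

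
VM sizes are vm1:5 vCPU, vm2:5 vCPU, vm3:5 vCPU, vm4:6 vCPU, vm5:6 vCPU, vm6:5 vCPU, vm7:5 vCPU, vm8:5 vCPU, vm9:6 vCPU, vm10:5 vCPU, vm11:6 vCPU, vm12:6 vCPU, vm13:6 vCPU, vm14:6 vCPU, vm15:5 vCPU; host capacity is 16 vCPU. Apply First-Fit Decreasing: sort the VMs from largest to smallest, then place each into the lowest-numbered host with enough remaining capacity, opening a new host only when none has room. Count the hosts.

Sorted descending: 6, 6, 6, 6, 6, 6, 6, 5, 5, 5, 5, 5, 5, 5, 5.
Put 6 vCPU in host 1; 10 vCPU remain.
Put 6 vCPU in host 1; 4 vCPU remain.
Put 6 vCPU in host 2; 10 vCPU remain.
Put 6 vCPU in host 2; 4 vCPU remain.
Put 6 vCPU in host 3; 10 vCPU remain.
Put 6 vCPU in host 3; 4 vCPU remain.
Put 6 vCPU in host 4; 10 vCPU remain.
Put 5 vCPU in host 4; 5 vCPU remain.
Put 5 vCPU in host 4; 0 vCPU remain.
Put 5 vCPU in host 5; 11 vCPU remain.
Put 5 vCPU in host 5; 6 vCPU remain.
Put 5 vCPU in host 5; 1 vCPU remain.
Put 5 vCPU in host 6; 11 vCPU remain.
Put 5 vCPU in host 6; 6 vCPU remain.
Put 5 vCPU in host 6; 1 vCPU remain.
Final hosts: [6,6] [6,6] [6,6] [6,5,5] [5,5,5] [5,5,5].

6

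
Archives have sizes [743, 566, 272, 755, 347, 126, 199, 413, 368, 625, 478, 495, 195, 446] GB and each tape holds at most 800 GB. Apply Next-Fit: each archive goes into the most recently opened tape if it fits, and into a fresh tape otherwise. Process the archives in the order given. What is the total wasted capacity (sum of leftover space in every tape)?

1972

Put 743 GB in tape 1; 57 GB remain.
Put 566 GB in tape 2; 234 GB remain.
Put 272 GB in tape 3; 528 GB remain.
Put 755 GB in tape 4; 45 GB remain.
Put 347 GB in tape 5; 453 GB remain.
Put 126 GB in tape 5; 327 GB remain.
Put 199 GB in tape 5; 128 GB remain.
Put 413 GB in tape 6; 387 GB remain.
Put 368 GB in tape 6; 19 GB remain.
Put 625 GB in tape 7; 175 GB remain.
Put 478 GB in tape 8; 322 GB remain.
Put 495 GB in tape 9; 305 GB remain.
Put 195 GB in tape 9; 110 GB remain.
Put 446 GB in tape 10; 354 GB remain.
10 tapes × 800 GB = 8000 GB; used 6028 GB; unused 1972 GB.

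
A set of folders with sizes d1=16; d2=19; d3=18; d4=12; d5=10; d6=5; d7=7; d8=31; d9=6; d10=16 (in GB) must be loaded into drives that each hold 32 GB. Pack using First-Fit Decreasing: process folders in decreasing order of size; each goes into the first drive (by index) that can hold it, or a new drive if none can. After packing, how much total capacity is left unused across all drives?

Sorted descending: 31, 19, 18, 16, 16, 12, 10, 7, 6, 5.
drive 1: place 31 GB, 1 GB left
drive 2: place 19 GB, 13 GB left
drive 3: place 18 GB, 14 GB left
drive 4: place 16 GB, 16 GB left
drive 4: place 16 GB, 0 GB left
drive 2: place 12 GB, 1 GB left
drive 3: place 10 GB, 4 GB left
drive 5: place 7 GB, 25 GB left
drive 5: place 6 GB, 19 GB left
drive 5: place 5 GB, 14 GB left
5 drives × 32 GB = 160 GB; used 140 GB; unused 20 GB.

20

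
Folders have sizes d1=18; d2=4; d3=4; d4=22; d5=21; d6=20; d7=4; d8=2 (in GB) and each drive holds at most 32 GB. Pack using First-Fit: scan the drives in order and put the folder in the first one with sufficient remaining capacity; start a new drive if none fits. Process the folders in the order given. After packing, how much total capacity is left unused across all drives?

33

drive 1: place d1 (18 GB), 14 GB left
drive 1: place d2 (4 GB), 10 GB left
drive 1: place d3 (4 GB), 6 GB left
drive 2: place d4 (22 GB), 10 GB left
drive 3: place d5 (21 GB), 11 GB left
drive 4: place d6 (20 GB), 12 GB left
drive 1: place d7 (4 GB), 2 GB left
drive 1: place d8 (2 GB), 0 GB left
4 drives × 32 GB = 128 GB; used 95 GB; unused 33 GB.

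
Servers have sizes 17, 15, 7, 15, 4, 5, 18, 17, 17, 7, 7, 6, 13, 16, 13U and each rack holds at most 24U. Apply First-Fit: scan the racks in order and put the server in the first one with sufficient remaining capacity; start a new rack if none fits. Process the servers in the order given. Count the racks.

9

rack 1: place 17U, 7U left
rack 2: place 15U, 9U left
rack 1: place 7U, 0U left
rack 3: place 15U, 9U left
rack 2: place 4U, 5U left
rack 2: place 5U, 0U left
rack 4: place 18U, 6U left
rack 5: place 17U, 7U left
rack 6: place 17U, 7U left
rack 3: place 7U, 2U left
rack 5: place 7U, 0U left
rack 4: place 6U, 0U left
rack 7: place 13U, 11U left
rack 8: place 16U, 8U left
rack 9: place 13U, 11U left
Final racks: [17,7] [15,4,5] [15,7] [18,6] [17,7] [17] [13] [16] [13].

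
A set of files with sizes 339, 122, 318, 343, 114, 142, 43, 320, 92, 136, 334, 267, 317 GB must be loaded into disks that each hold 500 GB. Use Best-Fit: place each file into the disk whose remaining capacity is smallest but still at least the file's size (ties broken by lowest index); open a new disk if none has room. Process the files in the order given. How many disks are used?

7 disks

Put 339 GB in disk 1; 161 GB remain.
Put 122 GB in disk 1; 39 GB remain.
Put 318 GB in disk 2; 182 GB remain.
Put 343 GB in disk 3; 157 GB remain.
Put 114 GB in disk 3; 43 GB remain.
Put 142 GB in disk 2; 40 GB remain.
Put 43 GB in disk 3; 0 GB remain.
Put 320 GB in disk 4; 180 GB remain.
Put 92 GB in disk 4; 88 GB remain.
Put 136 GB in disk 5; 364 GB remain.
Put 334 GB in disk 5; 30 GB remain.
Put 267 GB in disk 6; 233 GB remain.
Put 317 GB in disk 7; 183 GB remain.
Final disks: [339,122] [318,142] [343,114,43] [320,92] [136,334] [267] [317].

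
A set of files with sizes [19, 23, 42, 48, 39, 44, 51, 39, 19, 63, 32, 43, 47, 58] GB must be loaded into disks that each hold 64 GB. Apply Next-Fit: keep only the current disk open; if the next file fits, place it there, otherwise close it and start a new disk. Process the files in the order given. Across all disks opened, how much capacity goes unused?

19 GB → disk 1 (remaining 45 GB)
23 GB → disk 1 (remaining 22 GB)
42 GB → disk 2 (remaining 22 GB)
48 GB → disk 3 (remaining 16 GB)
39 GB → disk 4 (remaining 25 GB)
44 GB → disk 5 (remaining 20 GB)
51 GB → disk 6 (remaining 13 GB)
39 GB → disk 7 (remaining 25 GB)
19 GB → disk 7 (remaining 6 GB)
63 GB → disk 8 (remaining 1 GB)
32 GB → disk 9 (remaining 32 GB)
43 GB → disk 10 (remaining 21 GB)
47 GB → disk 11 (remaining 17 GB)
58 GB → disk 12 (remaining 6 GB)
12 disks × 64 GB = 768 GB; used 567 GB; unused 201 GB.

201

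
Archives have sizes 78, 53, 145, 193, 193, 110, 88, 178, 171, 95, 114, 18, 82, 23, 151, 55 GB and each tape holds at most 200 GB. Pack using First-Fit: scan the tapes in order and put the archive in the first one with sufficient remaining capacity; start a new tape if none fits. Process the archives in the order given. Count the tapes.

10

78 GB → tape 1 (remaining 122 GB)
53 GB → tape 1 (remaining 69 GB)
145 GB → tape 2 (remaining 55 GB)
193 GB → tape 3 (remaining 7 GB)
193 GB → tape 4 (remaining 7 GB)
110 GB → tape 5 (remaining 90 GB)
88 GB → tape 5 (remaining 2 GB)
178 GB → tape 6 (remaining 22 GB)
171 GB → tape 7 (remaining 29 GB)
95 GB → tape 8 (remaining 105 GB)
114 GB → tape 9 (remaining 86 GB)
18 GB → tape 1 (remaining 51 GB)
82 GB → tape 8 (remaining 23 GB)
23 GB → tape 1 (remaining 28 GB)
151 GB → tape 10 (remaining 49 GB)
55 GB → tape 2 (remaining 0 GB)
Final tapes: [78,53,18,23] [145,55] [193] [193] [110,88] [178] [171] [95,82] [114] [151].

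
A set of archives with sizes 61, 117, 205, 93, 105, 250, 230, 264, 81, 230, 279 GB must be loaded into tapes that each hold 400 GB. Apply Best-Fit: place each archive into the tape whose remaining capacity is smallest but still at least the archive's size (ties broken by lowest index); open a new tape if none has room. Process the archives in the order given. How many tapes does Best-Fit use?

tape 1: place 61 GB, 339 GB left
tape 1: place 117 GB, 222 GB left
tape 1: place 205 GB, 17 GB left
tape 2: place 93 GB, 307 GB left
tape 2: place 105 GB, 202 GB left
tape 3: place 250 GB, 150 GB left
tape 4: place 230 GB, 170 GB left
tape 5: place 264 GB, 136 GB left
tape 5: place 81 GB, 55 GB left
tape 6: place 230 GB, 170 GB left
tape 7: place 279 GB, 121 GB left

7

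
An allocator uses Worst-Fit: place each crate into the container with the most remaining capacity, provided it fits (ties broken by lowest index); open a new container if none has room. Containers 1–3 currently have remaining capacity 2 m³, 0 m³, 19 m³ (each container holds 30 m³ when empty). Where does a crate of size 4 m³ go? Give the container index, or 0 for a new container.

Containers with room: container 3 (19 m³).
Most room is container 3 with 19 m³ free.

3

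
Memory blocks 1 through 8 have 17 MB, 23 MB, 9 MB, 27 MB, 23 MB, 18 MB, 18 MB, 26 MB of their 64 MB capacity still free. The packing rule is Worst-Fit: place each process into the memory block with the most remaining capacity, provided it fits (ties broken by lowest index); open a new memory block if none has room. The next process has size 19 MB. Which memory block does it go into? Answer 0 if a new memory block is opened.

Memory blocks with room: memory block 2 (23 MB), memory block 4 (27 MB), memory block 5 (23 MB), memory block 8 (26 MB).
Most room is memory block 4 with 27 MB free.

4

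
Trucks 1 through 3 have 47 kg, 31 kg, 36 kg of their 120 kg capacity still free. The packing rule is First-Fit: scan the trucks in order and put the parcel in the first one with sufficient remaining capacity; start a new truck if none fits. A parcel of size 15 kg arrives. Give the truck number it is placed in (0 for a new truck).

Trucks with room: truck 1 (47 kg), truck 2 (31 kg), truck 3 (36 kg).
The first with room is truck 1.

1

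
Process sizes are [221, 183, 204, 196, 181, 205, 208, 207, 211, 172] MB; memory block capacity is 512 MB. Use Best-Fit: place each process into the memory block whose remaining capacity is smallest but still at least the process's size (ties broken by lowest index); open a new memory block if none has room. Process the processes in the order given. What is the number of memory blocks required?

5

Put 221 MB in memory block 1; 291 MB remain.
Put 183 MB in memory block 1; 108 MB remain.
Put 204 MB in memory block 2; 308 MB remain.
Put 196 MB in memory block 2; 112 MB remain.
Put 181 MB in memory block 3; 331 MB remain.
Put 205 MB in memory block 3; 126 MB remain.
Put 208 MB in memory block 4; 304 MB remain.
Put 207 MB in memory block 4; 97 MB remain.
Put 211 MB in memory block 5; 301 MB remain.
Put 172 MB in memory block 5; 129 MB remain.
Final memory blocks: [221,183] [204,196] [181,205] [208,207] [211,172].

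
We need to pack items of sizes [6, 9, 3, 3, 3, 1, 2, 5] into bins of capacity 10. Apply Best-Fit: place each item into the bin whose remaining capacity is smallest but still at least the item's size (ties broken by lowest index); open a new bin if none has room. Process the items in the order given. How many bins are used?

bin 1: place 6, 4 left
bin 2: place 9, 1 left
bin 1: place 3, 1 left
bin 3: place 3, 7 left
bin 3: place 3, 4 left
bin 1: place 1, 0 left
bin 3: place 2, 2 left
bin 4: place 5, 5 left

4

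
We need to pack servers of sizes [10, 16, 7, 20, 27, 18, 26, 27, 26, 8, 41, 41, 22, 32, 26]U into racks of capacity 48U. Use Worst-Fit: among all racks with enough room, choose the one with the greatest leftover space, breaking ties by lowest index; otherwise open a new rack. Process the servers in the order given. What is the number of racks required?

9 racks

Put 10U in rack 1; 38U remain.
Put 16U in rack 1; 22U remain.
Put 7U in rack 1; 15U remain.
Put 20U in rack 2; 28U remain.
Put 27U in rack 2; 1U remain.
Put 18U in rack 3; 30U remain.
Put 26U in rack 3; 4U remain.
Put 27U in rack 4; 21U remain.
Put 26U in rack 5; 22U remain.
Put 8U in rack 5; 14U remain.
Put 41U in rack 6; 7U remain.
Put 41U in rack 7; 7U remain.
Put 22U in rack 8; 26U remain.
Put 32U in rack 9; 16U remain.
Put 26U in rack 8; 0U remain.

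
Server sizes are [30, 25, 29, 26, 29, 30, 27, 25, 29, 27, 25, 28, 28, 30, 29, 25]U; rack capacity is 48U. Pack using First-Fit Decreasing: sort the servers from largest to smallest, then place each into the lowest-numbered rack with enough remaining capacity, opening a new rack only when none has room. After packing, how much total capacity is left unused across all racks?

Sorted descending: 30, 30, 30, 29, 29, 29, 29, 28, 28, 27, 27, 26, 25, 25, 25, 25.
Put 30U in rack 1; 18U remain.
Put 30U in rack 2; 18U remain.
Put 30U in rack 3; 18U remain.
Put 29U in rack 4; 19U remain.
Put 29U in rack 5; 19U remain.
Put 29U in rack 6; 19U remain.
Put 29U in rack 7; 19U remain.
Put 28U in rack 8; 20U remain.
Put 28U in rack 9; 20U remain.
Put 27U in rack 10; 21U remain.
Put 27U in rack 11; 21U remain.
Put 26U in rack 12; 22U remain.
Put 25U in rack 13; 23U remain.
Put 25U in rack 14; 23U remain.
Put 25U in rack 15; 23U remain.
Put 25U in rack 16; 23U remain.
16 racks × 48U = 768U; used 442U; unused 326U.

326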